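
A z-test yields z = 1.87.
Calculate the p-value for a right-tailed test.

For z = 1.87:
p = P(Z > 1.87) = 1 - Φ(1.87) = 0.0307

Answer: p-value ≈ 0.0307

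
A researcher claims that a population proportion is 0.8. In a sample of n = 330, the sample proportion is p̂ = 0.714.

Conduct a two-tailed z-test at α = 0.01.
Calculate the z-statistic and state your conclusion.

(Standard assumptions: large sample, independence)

H₀: p = 0.8, H₁: p ≠ 0.8
Standard error: SE = √(p₀(1-p₀)/n) = √(0.8×0.2/330) = 0.022019
z-statistic: z = (p̂ - p₀)/SE = (0.714 - 0.8)/0.022019 = -3.9057
Critical value: z_0.005 = ±2.576
p-value = 0.0001
Decision: reject H₀ at α = 0.01

Answer: z = -3.9057, reject H₀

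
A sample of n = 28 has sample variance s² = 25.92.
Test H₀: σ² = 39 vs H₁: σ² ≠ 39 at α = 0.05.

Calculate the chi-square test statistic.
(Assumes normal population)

Answer: χ² = 17.9446, fail to reject H₀

Derivation:
df = n - 1 = 27
χ² = (n-1)s²/σ₀² = 27×25.92/39 = 17.9446
Critical values: χ²_{0.975,27} = 14.573, χ²_{0.025,27} = 43.195
Rejection region: χ² < 14.573 or χ² > 43.195
Decision: fail to reject H₀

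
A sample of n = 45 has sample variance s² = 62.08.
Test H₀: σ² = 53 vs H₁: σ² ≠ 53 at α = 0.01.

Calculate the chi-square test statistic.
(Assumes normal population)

Answer: χ² = 51.5381, fail to reject H₀

Derivation:
df = n - 1 = 44
χ² = (n-1)s²/σ₀² = 44×62.08/53 = 51.5381
Critical values: χ²_{0.995,44} = 23.584, χ²_{0.005,44} = 71.893
Rejection region: χ² < 23.584 or χ² > 71.893
Decision: fail to reject H₀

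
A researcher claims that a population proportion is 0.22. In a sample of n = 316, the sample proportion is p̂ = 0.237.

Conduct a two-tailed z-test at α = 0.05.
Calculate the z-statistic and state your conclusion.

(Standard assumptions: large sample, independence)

H₀: p = 0.22, H₁: p ≠ 0.22
Standard error: SE = √(p₀(1-p₀)/n) = √(0.22×0.78/316) = 0.023303
z-statistic: z = (p̂ - p₀)/SE = (0.237 - 0.22)/0.023303 = 0.7295
Critical value: z_0.025 = ±1.960
p-value = 0.4657
Decision: fail to reject H₀ at α = 0.05

Answer: z = 0.7295, fail to reject H₀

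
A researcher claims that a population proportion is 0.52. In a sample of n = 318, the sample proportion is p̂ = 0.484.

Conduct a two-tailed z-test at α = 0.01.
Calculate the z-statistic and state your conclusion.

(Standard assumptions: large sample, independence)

H₀: p = 0.52, H₁: p ≠ 0.52
Standard error: SE = √(p₀(1-p₀)/n) = √(0.52×0.48/318) = 0.028016
z-statistic: z = (p̂ - p₀)/SE = (0.484 - 0.52)/0.028016 = -1.2850
Critical value: z_0.005 = ±2.576
p-value = 0.1988
Decision: fail to reject H₀ at α = 0.01

Answer: z = -1.2850, fail to reject H₀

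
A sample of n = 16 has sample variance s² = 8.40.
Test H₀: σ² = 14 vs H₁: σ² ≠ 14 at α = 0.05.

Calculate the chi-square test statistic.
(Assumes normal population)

df = n - 1 = 15
χ² = (n-1)s²/σ₀² = 15×8.40/14 = 9.0000
Critical values: χ²_{0.975,15} = 6.262, χ²_{0.025,15} = 27.488
Rejection region: χ² < 6.262 or χ² > 27.488
Decision: fail to reject H₀

Answer: χ² = 9.0000, fail to reject H₀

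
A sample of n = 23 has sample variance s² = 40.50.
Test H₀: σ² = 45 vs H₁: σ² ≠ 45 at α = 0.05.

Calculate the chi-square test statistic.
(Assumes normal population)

df = n - 1 = 22
χ² = (n-1)s²/σ₀² = 22×40.50/45 = 19.8000
Critical values: χ²_{0.975,22} = 10.982, χ²_{0.025,22} = 36.781
Rejection region: χ² < 10.982 or χ² > 36.781
Decision: fail to reject H₀

Answer: χ² = 19.8000, fail to reject H₀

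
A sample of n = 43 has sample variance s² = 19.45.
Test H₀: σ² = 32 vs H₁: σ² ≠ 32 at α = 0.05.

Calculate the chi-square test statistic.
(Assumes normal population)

Answer: χ² = 25.5281, reject H₀

Derivation:
df = n - 1 = 42
χ² = (n-1)s²/σ₀² = 42×19.45/32 = 25.5281
Critical values: χ²_{0.975,42} = 25.999, χ²_{0.025,42} = 61.777
Rejection region: χ² < 25.999 or χ² > 61.777
Decision: reject H₀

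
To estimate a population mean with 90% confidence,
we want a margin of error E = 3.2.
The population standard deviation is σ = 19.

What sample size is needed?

Answer: n = 96

Derivation:
z_0.05 = 1.645
n = (z×σ/E)² = (1.645×19/3.2)²
n = 95.3980
Round up: n = 96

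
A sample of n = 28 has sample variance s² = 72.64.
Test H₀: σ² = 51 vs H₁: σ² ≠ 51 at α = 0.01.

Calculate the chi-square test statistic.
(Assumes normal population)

df = n - 1 = 27
χ² = (n-1)s²/σ₀² = 27×72.64/51 = 38.4565
Critical values: χ²_{0.995,27} = 11.808, χ²_{0.005,27} = 49.645
Rejection region: χ² < 11.808 or χ² > 49.645
Decision: fail to reject H₀

Answer: χ² = 38.4565, fail to reject H₀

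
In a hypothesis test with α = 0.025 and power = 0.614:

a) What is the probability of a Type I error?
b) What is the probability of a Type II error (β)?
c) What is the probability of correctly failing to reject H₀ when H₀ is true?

a) Type I error probability = α = 0.025
b) Power = P(reject H₀ | H₁ true) = 1 - β = 0.614, so Type II error probability = β = 1 - Power = 0.386
c) P(fail to reject H₀ | H₀ true) = 1 - α = 0.975

Answer: a) 0.025, b) 0.386, c) 0.975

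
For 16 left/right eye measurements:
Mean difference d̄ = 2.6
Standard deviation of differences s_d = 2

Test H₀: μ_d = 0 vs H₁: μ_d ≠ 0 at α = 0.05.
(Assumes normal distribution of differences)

df = n - 1 = 15
SE = s_d/√n = 2/√16 = 0.5000
t = d̄/SE = 2.6/0.5000 = 5.2000
Critical value: t_{0.025,15} = ±2.131
p-value ≈ 0.0001
Decision: reject H₀

Answer: t = 5.2000, reject H₀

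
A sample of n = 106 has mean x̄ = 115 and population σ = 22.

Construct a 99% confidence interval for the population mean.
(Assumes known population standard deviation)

Answer: (109.4956, 120.5044)

Derivation:
Confidence level: 99%, α = 0.01
z_0.005 = 2.576
SE = σ/√n = 22/√106 = 2.1368
Margin of error = 2.576 × 2.1368 = 5.5044
CI: x̄ ± margin = 115 ± 5.5044
CI: (109.4956, 120.5044)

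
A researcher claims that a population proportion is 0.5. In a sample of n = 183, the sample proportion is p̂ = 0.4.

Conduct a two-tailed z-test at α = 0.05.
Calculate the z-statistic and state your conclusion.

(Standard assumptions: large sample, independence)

H₀: p = 0.5, H₁: p ≠ 0.5
Standard error: SE = √(p₀(1-p₀)/n) = √(0.5×0.5/183) = 0.036961
z-statistic: z = (p̂ - p₀)/SE = (0.4 - 0.5)/0.036961 = -2.7056
Critical value: z_0.025 = ±1.960
p-value = 0.0068
Decision: reject H₀ at α = 0.05

Answer: z = -2.7056, reject H₀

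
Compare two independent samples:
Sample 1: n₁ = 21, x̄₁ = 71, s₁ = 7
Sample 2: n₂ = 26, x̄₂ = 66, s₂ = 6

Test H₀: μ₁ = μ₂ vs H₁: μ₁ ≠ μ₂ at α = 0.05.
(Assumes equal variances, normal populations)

Pooled variance: s²_p = [20×7² + 25×6²]/(45) = 41.7778
s_p = 6.4636
SE = s_p×√(1/n₁ + 1/n₂) = 6.4636×√(1/21 + 1/26) = 1.8964
t = (x̄₁ - x̄₂)/SE = (71 - 66)/1.8964 = 2.6366
df = 45, t-critical = ±2.014
Decision: reject H₀

Answer: t = 2.6366, reject H₀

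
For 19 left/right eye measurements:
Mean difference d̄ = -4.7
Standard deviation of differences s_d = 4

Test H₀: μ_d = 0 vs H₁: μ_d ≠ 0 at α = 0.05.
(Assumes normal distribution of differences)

Answer: t = -5.1215, reject H₀

Derivation:
df = n - 1 = 18
SE = s_d/√n = 4/√19 = 0.9177
t = d̄/SE = -4.7/0.9177 = -5.1215
Critical value: t_{0.025,18} = ±2.101
p-value ≈ 0.0001
Decision: reject H₀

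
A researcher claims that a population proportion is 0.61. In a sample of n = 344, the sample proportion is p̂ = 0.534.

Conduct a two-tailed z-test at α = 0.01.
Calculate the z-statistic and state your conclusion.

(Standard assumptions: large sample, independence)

H₀: p = 0.61, H₁: p ≠ 0.61
Standard error: SE = √(p₀(1-p₀)/n) = √(0.61×0.39/344) = 0.026298
z-statistic: z = (p̂ - p₀)/SE = (0.534 - 0.61)/0.026298 = -2.8900
Critical value: z_0.005 = ±2.576
p-value = 0.0039
Decision: reject H₀ at α = 0.01

Answer: z = -2.8900, reject H₀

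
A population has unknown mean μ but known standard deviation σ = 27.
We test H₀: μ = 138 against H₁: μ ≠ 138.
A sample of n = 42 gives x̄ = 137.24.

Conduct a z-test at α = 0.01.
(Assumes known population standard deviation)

Standard error: SE = σ/√n = 27/√42 = 4.1662
z-statistic: z = (x̄ - μ₀)/SE = (137.24 - 138)/4.1662 = -0.1824
Critical value: ±2.576
p-value = 0.8553
Decision: fail to reject H₀

Answer: z = -0.1824, fail to reject H₀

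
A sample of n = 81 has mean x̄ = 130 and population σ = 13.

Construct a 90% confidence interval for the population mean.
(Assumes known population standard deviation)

Confidence level: 90%, α = 0.1
z_0.05 = 1.645
SE = σ/√n = 13/√81 = 1.4444
Margin of error = 1.645 × 1.4444 = 2.3760
CI: x̄ ± margin = 130 ± 2.3760
CI: (127.6240, 132.3760)

Answer: (127.6240, 132.3760)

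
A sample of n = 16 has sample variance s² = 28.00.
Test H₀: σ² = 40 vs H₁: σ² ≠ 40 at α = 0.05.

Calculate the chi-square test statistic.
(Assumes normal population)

Answer: χ² = 10.5000, fail to reject H₀

Derivation:
df = n - 1 = 15
χ² = (n-1)s²/σ₀² = 15×28.00/40 = 10.5000
Critical values: χ²_{0.975,15} = 6.262, χ²_{0.025,15} = 27.488
Rejection region: χ² < 6.262 or χ² > 27.488
Decision: fail to reject H₀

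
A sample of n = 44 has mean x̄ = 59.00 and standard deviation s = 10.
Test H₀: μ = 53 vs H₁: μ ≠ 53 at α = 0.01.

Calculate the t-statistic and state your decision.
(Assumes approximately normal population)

Answer: t = 3.9798, reject H₀

Derivation:
df = n - 1 = 43
SE = s/√n = 10/√44 = 1.5076
t = (x̄ - μ₀)/SE = (59.00 - 53)/1.5076 = 3.9798
Critical value: t_{0.005,43} = ±2.695
p-value ≈ 0.0003
Decision: reject H₀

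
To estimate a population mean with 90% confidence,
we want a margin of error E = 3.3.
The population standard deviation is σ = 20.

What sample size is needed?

z_0.05 = 1.645
n = (z×σ/E)² = (1.645×20/3.3)²
n = 99.3949
Round up: n = 100

Answer: n = 100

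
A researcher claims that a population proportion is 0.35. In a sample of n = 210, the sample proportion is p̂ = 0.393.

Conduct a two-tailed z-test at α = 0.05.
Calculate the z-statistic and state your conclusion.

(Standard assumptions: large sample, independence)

H₀: p = 0.35, H₁: p ≠ 0.35
Standard error: SE = √(p₀(1-p₀)/n) = √(0.35×0.65/210) = 0.032914
z-statistic: z = (p̂ - p₀)/SE = (0.393 - 0.35)/0.032914 = 1.3064
Critical value: z_0.025 = ±1.960
p-value = 0.1914
Decision: fail to reject H₀ at α = 0.05

Answer: z = 1.3064, fail to reject H₀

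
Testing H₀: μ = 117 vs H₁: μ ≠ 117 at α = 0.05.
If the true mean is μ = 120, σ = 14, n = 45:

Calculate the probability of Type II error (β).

SE = σ/√n = 14/√45 = 2.0870
Critical values: μ₀ ± z_0.025×SE = 117 ± 1.960×2.0870
Acceptance region: (112.9095, 121.0905)
Under H₁ (μ = 120): z_high = (121.0905 - 120)/2.0870 = 0.5225, z_low = (112.9095 - 120)/2.0870 = -3.3975
β = P(not reject | H₁) = Φ(0.5225) - Φ(-3.3975) ≈ 0.6990

Answer: β ≈ 0.6990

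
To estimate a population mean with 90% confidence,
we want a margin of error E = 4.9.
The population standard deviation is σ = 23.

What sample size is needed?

z_0.05 = 1.645
n = (z×σ/E)² = (1.645×23/4.9)²
n = 59.6205
Round up: n = 60

Answer: n = 60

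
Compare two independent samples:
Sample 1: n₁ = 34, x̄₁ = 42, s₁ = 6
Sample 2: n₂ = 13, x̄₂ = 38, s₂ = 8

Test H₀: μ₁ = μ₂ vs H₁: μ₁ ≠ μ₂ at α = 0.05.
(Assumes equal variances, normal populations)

Answer: t = 1.8606, fail to reject H₀

Derivation:
Pooled variance: s²_p = [33×6² + 12×8²]/(45) = 43.4667
s_p = 6.5929
SE = s_p×√(1/n₁ + 1/n₂) = 6.5929×√(1/34 + 1/13) = 2.1499
t = (x̄₁ - x̄₂)/SE = (42 - 38)/2.1499 = 1.8606
df = 45, t-critical = ±2.014
Decision: fail to reject H₀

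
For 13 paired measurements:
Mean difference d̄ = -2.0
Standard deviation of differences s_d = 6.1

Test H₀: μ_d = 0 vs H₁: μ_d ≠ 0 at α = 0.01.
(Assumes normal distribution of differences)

Answer: t = -1.1822, fail to reject H₀

Derivation:
df = n - 1 = 12
SE = s_d/√n = 6.1/√13 = 1.6918
t = d̄/SE = -2.0/1.6918 = -1.1822
Critical value: t_{0.005,12} = ±3.055
p-value ≈ 0.2600
Decision: fail to reject H₀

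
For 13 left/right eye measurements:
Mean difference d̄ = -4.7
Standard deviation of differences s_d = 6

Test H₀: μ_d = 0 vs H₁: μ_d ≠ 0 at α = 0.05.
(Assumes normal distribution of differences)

df = n - 1 = 12
SE = s_d/√n = 6/√13 = 1.6641
t = d̄/SE = -4.7/1.6641 = -2.8243
Critical value: t_{0.025,12} = ±2.179
p-value ≈ 0.0153
Decision: reject H₀

Answer: t = -2.8243, reject H₀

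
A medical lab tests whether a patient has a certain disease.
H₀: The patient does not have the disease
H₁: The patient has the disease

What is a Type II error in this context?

Type I error: rejecting H₀ when it is actually true (false positive).
Type II error: failing to reject H₀ when H₁ is actually true (false negative).

Answer: Failing to diagnose a patient who actually has the disease (false negative)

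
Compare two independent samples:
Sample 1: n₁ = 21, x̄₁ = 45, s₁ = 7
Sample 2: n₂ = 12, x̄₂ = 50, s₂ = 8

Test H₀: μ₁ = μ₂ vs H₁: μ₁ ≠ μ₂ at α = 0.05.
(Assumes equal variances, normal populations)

Pooled variance: s²_p = [20×7² + 11×8²]/(31) = 54.3226
s_p = 7.3704
SE = s_p×√(1/n₁ + 1/n₂) = 7.3704×√(1/21 + 1/12) = 2.6672
t = (x̄₁ - x̄₂)/SE = (45 - 50)/2.6672 = -1.8746
df = 31, t-critical = ±2.040
Decision: fail to reject H₀

Answer: t = -1.8746, fail to reject H₀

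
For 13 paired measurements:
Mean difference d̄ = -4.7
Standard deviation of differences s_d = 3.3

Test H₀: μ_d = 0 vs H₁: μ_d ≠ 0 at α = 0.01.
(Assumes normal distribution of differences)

Answer: t = -5.1349, reject H₀

Derivation:
df = n - 1 = 12
SE = s_d/√n = 3.3/√13 = 0.9153
t = d̄/SE = -4.7/0.9153 = -5.1349
Critical value: t_{0.005,12} = ±3.055
p-value ≈ 0.0002
Decision: reject H₀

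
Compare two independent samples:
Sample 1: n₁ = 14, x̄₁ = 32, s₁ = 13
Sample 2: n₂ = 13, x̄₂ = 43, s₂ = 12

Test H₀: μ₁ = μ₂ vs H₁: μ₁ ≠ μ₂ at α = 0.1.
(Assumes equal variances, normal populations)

Pooled variance: s²_p = [13×13² + 12×12²]/(25) = 157.0000
s_p = 12.5300
SE = s_p×√(1/n₁ + 1/n₂) = 12.5300×√(1/14 + 1/13) = 4.8261
t = (x̄₁ - x̄₂)/SE = (32 - 43)/4.8261 = -2.2793
df = 25, t-critical = ±1.708
Decision: reject H₀

Answer: t = -2.2793, reject H₀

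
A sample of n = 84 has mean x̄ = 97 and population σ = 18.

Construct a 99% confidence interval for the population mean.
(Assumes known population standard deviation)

Answer: (91.9407, 102.0593)

Derivation:
Confidence level: 99%, α = 0.01
z_0.005 = 2.576
SE = σ/√n = 18/√84 = 1.9640
Margin of error = 2.576 × 1.9640 = 5.0593
CI: x̄ ± margin = 97 ± 5.0593
CI: (91.9407, 102.0593)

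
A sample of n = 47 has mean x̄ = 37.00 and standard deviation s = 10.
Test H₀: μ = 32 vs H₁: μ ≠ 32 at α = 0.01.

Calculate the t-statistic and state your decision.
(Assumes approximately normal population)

Answer: t = 3.4279, reject H₀

Derivation:
df = n - 1 = 46
SE = s/√n = 10/√47 = 1.4586
t = (x̄ - μ₀)/SE = (37.00 - 32)/1.4586 = 3.4279
Critical value: t_{0.005,46} = ±2.687
p-value ≈ 0.0013
Decision: reject H₀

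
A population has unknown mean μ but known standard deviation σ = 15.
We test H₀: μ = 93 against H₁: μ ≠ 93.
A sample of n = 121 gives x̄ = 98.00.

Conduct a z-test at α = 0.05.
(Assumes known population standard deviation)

Answer: z = 3.6668, reject H₀

Derivation:
Standard error: SE = σ/√n = 15/√121 = 1.3636
z-statistic: z = (x̄ - μ₀)/SE = (98.00 - 93)/1.3636 = 3.6668
Critical value: ±1.960
p-value = 0.0002
Decision: reject H₀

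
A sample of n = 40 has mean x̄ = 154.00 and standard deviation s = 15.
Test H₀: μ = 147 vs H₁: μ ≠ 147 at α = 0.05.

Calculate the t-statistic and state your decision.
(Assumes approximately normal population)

Answer: t = 2.9515, reject H₀

Derivation:
df = n - 1 = 39
SE = s/√n = 15/√40 = 2.3717
t = (x̄ - μ₀)/SE = (154.00 - 147)/2.3717 = 2.9515
Critical value: t_{0.025,39} = ±2.023
p-value ≈ 0.0053
Decision: reject H₀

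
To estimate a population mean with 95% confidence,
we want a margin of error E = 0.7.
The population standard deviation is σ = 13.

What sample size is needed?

z_0.025 = 1.960
n = (z×σ/E)² = (1.960×13/0.7)²
n = 1324.9600
Round up: n = 1325

Answer: n = 1325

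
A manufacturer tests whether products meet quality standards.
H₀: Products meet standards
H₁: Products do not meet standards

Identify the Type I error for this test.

Answer: Rejecting good products that actually meet standards

Derivation:
Type I error (α): Rejecting H₀ when H₀ is true
Type II error (β): Failing to reject H₀ when H₁ is true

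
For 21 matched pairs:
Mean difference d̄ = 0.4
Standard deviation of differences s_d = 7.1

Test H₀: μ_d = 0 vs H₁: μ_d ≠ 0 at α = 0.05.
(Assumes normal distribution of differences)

Answer: t = 0.2582, fail to reject H₀

Derivation:
df = n - 1 = 20
SE = s_d/√n = 7.1/√21 = 1.5493
t = d̄/SE = 0.4/1.5493 = 0.2582
Critical value: t_{0.025,20} = ±2.086
p-value ≈ 0.7989
Decision: fail to reject H₀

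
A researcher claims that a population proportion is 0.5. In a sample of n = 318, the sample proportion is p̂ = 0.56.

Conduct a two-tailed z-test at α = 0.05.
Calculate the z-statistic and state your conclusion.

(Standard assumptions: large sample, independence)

Answer: z = 2.1399, reject H₀

Derivation:
H₀: p = 0.5, H₁: p ≠ 0.5
Standard error: SE = √(p₀(1-p₀)/n) = √(0.5×0.5/318) = 0.028039
z-statistic: z = (p̂ - p₀)/SE = (0.56 - 0.5)/0.028039 = 2.1399
Critical value: z_0.025 = ±1.960
p-value = 0.0324
Decision: reject H₀ at α = 0.05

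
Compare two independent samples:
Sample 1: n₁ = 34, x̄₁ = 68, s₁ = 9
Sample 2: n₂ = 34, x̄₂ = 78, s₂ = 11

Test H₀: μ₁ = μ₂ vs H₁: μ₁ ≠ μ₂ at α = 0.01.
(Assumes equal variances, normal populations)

Pooled variance: s²_p = [33×9² + 33×11²]/(66) = 101.0000
s_p = 10.0499
SE = s_p×√(1/n₁ + 1/n₂) = 10.0499×√(1/34 + 1/34) = 2.4375
t = (x̄₁ - x̄₂)/SE = (68 - 78)/2.4375 = -4.1026
df = 66, t-critical = ±2.652
Decision: reject H₀

Answer: t = -4.1026, reject H₀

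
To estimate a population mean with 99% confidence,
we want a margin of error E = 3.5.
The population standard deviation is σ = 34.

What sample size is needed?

Answer: n = 627

Derivation:
z_0.005 = 2.576
n = (z×σ/E)² = (2.576×34/3.5)²
n = 626.2006
Round up: n = 627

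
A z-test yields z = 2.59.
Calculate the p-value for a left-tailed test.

For z = 2.59:
p = P(Z < 2.59) = Φ(2.59) = 0.9952

Answer: p-value ≈ 0.9952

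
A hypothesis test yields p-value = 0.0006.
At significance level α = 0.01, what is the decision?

Answer: reject H₀

Derivation:
Compare p-value to α:
0.0006 < 0.01
Decision: reject H₀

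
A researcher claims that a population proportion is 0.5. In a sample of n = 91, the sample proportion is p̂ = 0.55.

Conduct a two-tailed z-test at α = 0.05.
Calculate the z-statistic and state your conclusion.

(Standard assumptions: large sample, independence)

H₀: p = 0.5, H₁: p ≠ 0.5
Standard error: SE = √(p₀(1-p₀)/n) = √(0.5×0.5/91) = 0.052414
z-statistic: z = (p̂ - p₀)/SE = (0.55 - 0.5)/0.052414 = 0.9539
Critical value: z_0.025 = ±1.960
p-value = 0.3401
Decision: fail to reject H₀ at α = 0.05

Answer: z = 0.9539, fail to reject H₀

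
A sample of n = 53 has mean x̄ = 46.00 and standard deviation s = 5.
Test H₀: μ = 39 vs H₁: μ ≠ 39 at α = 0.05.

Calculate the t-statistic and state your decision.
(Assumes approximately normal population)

Answer: t = 10.1922, reject H₀

Derivation:
df = n - 1 = 52
SE = s/√n = 5/√53 = 0.6868
t = (x̄ - μ₀)/SE = (46.00 - 39)/0.6868 = 10.1922
Critical value: t_{0.025,52} = ±2.007
p-value < 0.0001
Decision: reject H₀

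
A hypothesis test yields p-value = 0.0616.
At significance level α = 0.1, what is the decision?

Answer: reject H₀

Derivation:
Compare p-value to α:
0.0616 < 0.1
Decision: reject H₀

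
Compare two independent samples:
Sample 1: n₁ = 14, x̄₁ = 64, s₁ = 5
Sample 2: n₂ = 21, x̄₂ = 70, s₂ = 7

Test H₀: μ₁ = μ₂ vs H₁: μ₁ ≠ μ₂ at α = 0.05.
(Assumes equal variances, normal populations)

Pooled variance: s²_p = [13×5² + 20×7²]/(33) = 39.5455
s_p = 6.2885
SE = s_p×√(1/n₁ + 1/n₂) = 6.2885×√(1/14 + 1/21) = 2.1697
t = (x̄₁ - x̄₂)/SE = (64 - 70)/2.1697 = -2.7654
df = 33, t-critical = ±2.035
Decision: reject H₀

Answer: t = -2.7654, reject H₀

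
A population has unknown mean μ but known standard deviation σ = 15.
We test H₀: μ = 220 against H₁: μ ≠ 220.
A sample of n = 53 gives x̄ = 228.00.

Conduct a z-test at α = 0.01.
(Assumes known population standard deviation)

Answer: z = 3.8827, reject H₀

Derivation:
Standard error: SE = σ/√n = 15/√53 = 2.0604
z-statistic: z = (x̄ - μ₀)/SE = (228.00 - 220)/2.0604 = 3.8827
Critical value: ±2.576
p-value = 0.0001
Decision: reject H₀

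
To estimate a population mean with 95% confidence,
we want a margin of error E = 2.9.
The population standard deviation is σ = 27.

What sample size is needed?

Answer: n = 333

Derivation:
z_0.025 = 1.960
n = (z×σ/E)² = (1.960×27/2.9)²
n = 332.9996
Round up: n = 333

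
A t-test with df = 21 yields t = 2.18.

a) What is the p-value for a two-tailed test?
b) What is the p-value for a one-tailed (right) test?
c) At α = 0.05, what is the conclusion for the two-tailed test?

Using t-distribution with df = 21:
a) Two-tailed: p = 2×P(T > 2.18) = 0.0408
b) One-tailed: p = P(T > 2.18) = 0.0204
c) 0.0408 < 0.05, reject H₀

Answer: a) 0.0408, b) 0.0204, c) reject H₀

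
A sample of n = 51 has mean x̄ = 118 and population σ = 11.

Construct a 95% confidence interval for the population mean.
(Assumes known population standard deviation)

Answer: (114.9810, 121.0190)

Derivation:
Confidence level: 95%, α = 0.05
z_0.025 = 1.960
SE = σ/√n = 11/√51 = 1.5403
Margin of error = 1.960 × 1.5403 = 3.0190
CI: x̄ ± margin = 118 ± 3.0190
CI: (114.9810, 121.0190)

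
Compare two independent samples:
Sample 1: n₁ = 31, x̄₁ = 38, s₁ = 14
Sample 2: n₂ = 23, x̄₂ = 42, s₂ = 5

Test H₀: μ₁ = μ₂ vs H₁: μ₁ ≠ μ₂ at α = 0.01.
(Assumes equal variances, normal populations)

Answer: t = -1.3071, fail to reject H₀

Derivation:
Pooled variance: s²_p = [30×14² + 22×5²]/(52) = 123.6538
s_p = 11.1200
SE = s_p×√(1/n₁ + 1/n₂) = 11.1200×√(1/31 + 1/23) = 3.0602
t = (x̄₁ - x̄₂)/SE = (38 - 42)/3.0602 = -1.3071
df = 52, t-critical = ±2.674
Decision: fail to reject H₀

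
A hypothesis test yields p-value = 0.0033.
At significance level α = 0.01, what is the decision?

Answer: reject H₀

Derivation:
Compare p-value to α:
0.0033 < 0.01
Decision: reject H₀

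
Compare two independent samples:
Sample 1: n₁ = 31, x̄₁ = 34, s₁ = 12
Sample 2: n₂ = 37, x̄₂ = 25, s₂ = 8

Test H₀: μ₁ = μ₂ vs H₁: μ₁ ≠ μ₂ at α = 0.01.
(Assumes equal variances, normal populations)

Answer: t = 3.6896, reject H₀

Derivation:
Pooled variance: s²_p = [30×12² + 36×8²]/(66) = 100.3636
s_p = 10.0182
SE = s_p×√(1/n₁ + 1/n₂) = 10.0182×√(1/31 + 1/37) = 2.4393
t = (x̄₁ - x̄₂)/SE = (34 - 25)/2.4393 = 3.6896
df = 66, t-critical = ±2.652
Decision: reject H₀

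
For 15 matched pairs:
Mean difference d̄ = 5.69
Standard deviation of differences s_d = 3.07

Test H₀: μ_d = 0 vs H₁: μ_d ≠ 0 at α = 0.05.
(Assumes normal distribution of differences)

Answer: t = 7.1780, reject H₀

Derivation:
df = n - 1 = 14
SE = s_d/√n = 3.07/√15 = 0.7927
t = d̄/SE = 5.69/0.7927 = 7.1780
Critical value: t_{0.025,14} = ±2.145
p-value < 0.0001
Decision: reject H₀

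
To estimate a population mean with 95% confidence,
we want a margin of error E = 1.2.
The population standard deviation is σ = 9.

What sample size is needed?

Answer: n = 217

Derivation:
z_0.025 = 1.960
n = (z×σ/E)² = (1.960×9/1.2)²
n = 216.0900
Round up: n = 217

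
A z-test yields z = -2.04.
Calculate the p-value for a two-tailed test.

Answer: p-value ≈ 0.0414

Derivation:
For z = -2.04:
p = 2×P(Z > |-2.04|) = 2×(1 - Φ(2.04)) = 0.0414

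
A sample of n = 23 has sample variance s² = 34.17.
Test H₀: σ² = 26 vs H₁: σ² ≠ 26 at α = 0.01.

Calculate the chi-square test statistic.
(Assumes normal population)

Answer: χ² = 28.9131, fail to reject H₀

Derivation:
df = n - 1 = 22
χ² = (n-1)s²/σ₀² = 22×34.17/26 = 28.9131
Critical values: χ²_{0.995,22} = 8.643, χ²_{0.005,22} = 42.796
Rejection region: χ² < 8.643 or χ² > 42.796
Decision: fail to reject H₀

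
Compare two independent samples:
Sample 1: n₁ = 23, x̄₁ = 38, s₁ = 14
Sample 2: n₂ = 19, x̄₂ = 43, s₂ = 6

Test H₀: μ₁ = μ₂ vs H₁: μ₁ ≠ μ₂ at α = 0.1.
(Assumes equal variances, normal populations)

Answer: t = -1.4484, fail to reject H₀

Derivation:
Pooled variance: s²_p = [22×14² + 18×6²]/(40) = 124.0000
s_p = 11.1355
SE = s_p×√(1/n₁ + 1/n₂) = 11.1355×√(1/23 + 1/19) = 3.4522
t = (x̄₁ - x̄₂)/SE = (38 - 43)/3.4522 = -1.4484
df = 40, t-critical = ±1.684
Decision: fail to reject H₀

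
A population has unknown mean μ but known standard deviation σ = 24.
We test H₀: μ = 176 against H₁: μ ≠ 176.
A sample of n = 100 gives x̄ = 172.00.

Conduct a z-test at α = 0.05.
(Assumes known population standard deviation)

Answer: z = -1.6667, fail to reject H₀

Derivation:
Standard error: SE = σ/√n = 24/√100 = 2.4000
z-statistic: z = (x̄ - μ₀)/SE = (172.00 - 176)/2.4000 = -1.6667
Critical value: ±1.960
p-value = 0.0956
Decision: fail to reject H₀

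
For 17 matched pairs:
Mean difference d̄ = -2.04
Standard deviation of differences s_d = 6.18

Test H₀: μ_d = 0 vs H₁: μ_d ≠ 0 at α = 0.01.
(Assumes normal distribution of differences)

Answer: t = -1.3610, fail to reject H₀

Derivation:
df = n - 1 = 16
SE = s_d/√n = 6.18/√17 = 1.4989
t = d̄/SE = -2.04/1.4989 = -1.3610
Critical value: t_{0.005,16} = ±2.921
p-value ≈ 0.1924
Decision: fail to reject H₀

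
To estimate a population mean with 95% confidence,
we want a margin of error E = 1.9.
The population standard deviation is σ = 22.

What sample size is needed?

z_0.025 = 1.960
n = (z×σ/E)² = (1.960×22/1.9)²
n = 515.0511
Round up: n = 516

Answer: n = 516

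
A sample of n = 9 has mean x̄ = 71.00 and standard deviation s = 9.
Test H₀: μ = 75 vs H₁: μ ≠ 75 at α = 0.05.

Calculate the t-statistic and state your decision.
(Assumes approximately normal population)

df = n - 1 = 8
SE = s/√n = 9/√9 = 3.0000
t = (x̄ - μ₀)/SE = (71.00 - 75)/3.0000 = -1.3333
Critical value: t_{0.025,8} = ±2.306
p-value ≈ 0.2191
Decision: fail to reject H₀

Answer: t = -1.3333, fail to reject H₀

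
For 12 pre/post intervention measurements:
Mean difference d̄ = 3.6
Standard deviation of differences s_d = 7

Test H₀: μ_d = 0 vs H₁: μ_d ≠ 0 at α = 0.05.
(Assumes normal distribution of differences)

Answer: t = 1.7816, fail to reject H₀

Derivation:
df = n - 1 = 11
SE = s_d/√n = 7/√12 = 2.0207
t = d̄/SE = 3.6/2.0207 = 1.7816
Critical value: t_{0.025,11} = ±2.201
p-value ≈ 0.1024
Decision: fail to reject H₀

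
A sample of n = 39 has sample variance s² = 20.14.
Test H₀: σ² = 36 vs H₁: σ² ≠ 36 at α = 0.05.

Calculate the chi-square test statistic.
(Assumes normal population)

Answer: χ² = 21.2589, reject H₀

Derivation:
df = n - 1 = 38
χ² = (n-1)s²/σ₀² = 38×20.14/36 = 21.2589
Critical values: χ²_{0.975,38} = 22.878, χ²_{0.025,38} = 56.896
Rejection region: χ² < 22.878 or χ² > 56.896
Decision: reject H₀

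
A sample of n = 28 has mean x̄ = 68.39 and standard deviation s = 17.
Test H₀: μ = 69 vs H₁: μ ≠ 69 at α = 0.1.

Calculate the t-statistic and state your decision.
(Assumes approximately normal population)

Answer: t = -0.1899, fail to reject H₀

Derivation:
df = n - 1 = 27
SE = s/√n = 17/√28 = 3.2127
t = (x̄ - μ₀)/SE = (68.39 - 69)/3.2127 = -0.1899
Critical value: t_{0.05,27} = ±1.703
p-value ≈ 0.8508
Decision: fail to reject H₀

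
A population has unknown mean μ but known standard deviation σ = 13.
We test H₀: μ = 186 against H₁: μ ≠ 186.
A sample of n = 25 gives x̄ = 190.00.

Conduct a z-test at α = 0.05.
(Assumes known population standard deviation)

Answer: z = 1.5385, fail to reject H₀

Derivation:
Standard error: SE = σ/√n = 13/√25 = 2.6000
z-statistic: z = (x̄ - μ₀)/SE = (190.00 - 186)/2.6000 = 1.5385
Critical value: ±1.960
p-value = 0.1239
Decision: fail to reject H₀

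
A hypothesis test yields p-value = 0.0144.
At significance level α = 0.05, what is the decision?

Answer: reject H₀

Derivation:
Compare p-value to α:
0.0144 < 0.05
Decision: reject H₀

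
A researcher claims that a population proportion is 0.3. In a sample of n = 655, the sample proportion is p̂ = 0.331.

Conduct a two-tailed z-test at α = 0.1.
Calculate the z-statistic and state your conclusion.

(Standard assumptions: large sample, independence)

H₀: p = 0.3, H₁: p ≠ 0.3
Standard error: SE = √(p₀(1-p₀)/n) = √(0.3×0.7/655) = 0.017906
z-statistic: z = (p̂ - p₀)/SE = (0.331 - 0.3)/0.017906 = 1.7313
Critical value: z_0.05 = ±1.645
p-value = 0.0834
Decision: reject H₀ at α = 0.1

Answer: z = 1.7313, reject H₀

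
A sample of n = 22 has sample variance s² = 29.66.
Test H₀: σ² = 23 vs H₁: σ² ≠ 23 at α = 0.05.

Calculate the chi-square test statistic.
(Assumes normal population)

df = n - 1 = 21
χ² = (n-1)s²/σ₀² = 21×29.66/23 = 27.0809
Critical values: χ²_{0.975,21} = 10.283, χ²_{0.025,21} = 35.479
Rejection region: χ² < 10.283 or χ² > 35.479
Decision: fail to reject H₀

Answer: χ² = 27.0809, fail to reject H₀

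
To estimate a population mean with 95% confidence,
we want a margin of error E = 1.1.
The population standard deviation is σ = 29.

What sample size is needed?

z_0.025 = 1.960
n = (z×σ/E)² = (1.960×29/1.1)²
n = 2670.0707
Round up: n = 2671

Answer: n = 2671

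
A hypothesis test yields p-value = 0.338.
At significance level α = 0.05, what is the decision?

Answer: fail to reject H₀

Derivation:
Compare p-value to α:
0.338 ≥ 0.05
Decision: fail to reject H₀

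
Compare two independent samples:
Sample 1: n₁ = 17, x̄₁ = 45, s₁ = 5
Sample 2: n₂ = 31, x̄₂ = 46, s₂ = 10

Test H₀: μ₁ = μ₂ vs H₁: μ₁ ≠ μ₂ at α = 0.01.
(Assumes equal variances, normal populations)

Pooled variance: s²_p = [16×5² + 30×10²]/(46) = 73.9130
s_p = 8.5973
SE = s_p×√(1/n₁ + 1/n₂) = 8.5973×√(1/17 + 1/31) = 2.5946
t = (x̄₁ - x̄₂)/SE = (45 - 46)/2.5946 = -0.3854
df = 46, t-critical = ±2.687
Decision: fail to reject H₀

Answer: t = -0.3854, fail to reject H₀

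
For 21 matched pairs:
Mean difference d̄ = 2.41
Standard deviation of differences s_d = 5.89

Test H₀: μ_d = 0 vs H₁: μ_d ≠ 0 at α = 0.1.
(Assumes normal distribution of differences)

Answer: t = 1.8750, reject H₀

Derivation:
df = n - 1 = 20
SE = s_d/√n = 5.89/√21 = 1.2853
t = d̄/SE = 2.41/1.2853 = 1.8750
Critical value: t_{0.05,20} = ±1.725
p-value ≈ 0.0755
Decision: reject H₀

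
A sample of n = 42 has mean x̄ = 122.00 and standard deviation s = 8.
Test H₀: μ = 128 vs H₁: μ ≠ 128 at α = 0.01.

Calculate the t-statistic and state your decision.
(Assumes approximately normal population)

df = n - 1 = 41
SE = s/√n = 8/√42 = 1.2344
t = (x̄ - μ₀)/SE = (122.00 - 128)/1.2344 = -4.8607
Critical value: t_{0.005,41} = ±2.701
p-value < 0.0001
Decision: reject H₀

Answer: t = -4.8607, reject H₀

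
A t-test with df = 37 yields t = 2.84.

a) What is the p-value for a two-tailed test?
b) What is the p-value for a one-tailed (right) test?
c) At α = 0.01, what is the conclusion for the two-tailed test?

Answer: a) 0.0073, b) 0.0036, c) reject H₀

Derivation:
Using t-distribution with df = 37:
a) Two-tailed: p = 2×P(T > 2.84) = 0.0073
b) One-tailed: p = P(T > 2.84) = 0.0036
c) 0.0073 < 0.01, reject H₀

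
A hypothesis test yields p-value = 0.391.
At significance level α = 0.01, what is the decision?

Answer: fail to reject H₀

Derivation:
Compare p-value to α:
0.391 ≥ 0.01
Decision: fail to reject H₀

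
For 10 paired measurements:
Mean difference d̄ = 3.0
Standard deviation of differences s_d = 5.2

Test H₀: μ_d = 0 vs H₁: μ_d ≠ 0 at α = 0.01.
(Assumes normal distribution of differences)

Answer: t = 1.8244, fail to reject H₀

Derivation:
df = n - 1 = 9
SE = s_d/√n = 5.2/√10 = 1.6444
t = d̄/SE = 3.0/1.6444 = 1.8244
Critical value: t_{0.005,9} = ±3.250
p-value ≈ 0.1014
Decision: fail to reject H₀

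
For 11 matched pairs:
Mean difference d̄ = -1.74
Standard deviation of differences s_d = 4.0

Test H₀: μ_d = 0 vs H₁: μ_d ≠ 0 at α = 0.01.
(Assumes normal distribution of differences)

Answer: t = -1.4428, fail to reject H₀

Derivation:
df = n - 1 = 10
SE = s_d/√n = 4.0/√11 = 1.2060
t = d̄/SE = -1.74/1.2060 = -1.4428
Critical value: t_{0.005,10} = ±3.169
p-value ≈ 0.1797
Decision: fail to reject H₀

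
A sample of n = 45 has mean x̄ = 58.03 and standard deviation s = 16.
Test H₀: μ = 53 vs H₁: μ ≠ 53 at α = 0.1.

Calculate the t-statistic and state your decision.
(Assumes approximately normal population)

Answer: t = 2.1089, reject H₀

Derivation:
df = n - 1 = 44
SE = s/√n = 16/√45 = 2.3851
t = (x̄ - μ₀)/SE = (58.03 - 53)/2.3851 = 2.1089
Critical value: t_{0.05,44} = ±1.680
p-value ≈ 0.0407
Decision: reject H₀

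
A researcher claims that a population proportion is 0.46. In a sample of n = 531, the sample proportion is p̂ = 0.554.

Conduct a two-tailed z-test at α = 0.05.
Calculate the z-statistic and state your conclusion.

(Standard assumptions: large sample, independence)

Answer: z = 4.3460, reject H₀

Derivation:
H₀: p = 0.46, H₁: p ≠ 0.46
Standard error: SE = √(p₀(1-p₀)/n) = √(0.46×0.54/531) = 0.021629
z-statistic: z = (p̂ - p₀)/SE = (0.554 - 0.46)/0.021629 = 4.3460
Critical value: z_0.025 = ±1.960
p-value < 0.0001
Decision: reject H₀ at α = 0.05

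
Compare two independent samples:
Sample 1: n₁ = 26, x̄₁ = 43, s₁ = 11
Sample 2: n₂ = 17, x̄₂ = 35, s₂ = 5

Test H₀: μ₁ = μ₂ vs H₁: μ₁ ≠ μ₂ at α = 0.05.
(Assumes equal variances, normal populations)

Pooled variance: s²_p = [25×11² + 16×5²]/(41) = 83.5366
s_p = 9.1398
SE = s_p×√(1/n₁ + 1/n₂) = 9.1398×√(1/26 + 1/17) = 2.8508
t = (x̄₁ - x̄₂)/SE = (43 - 35)/2.8508 = 2.8062
df = 41, t-critical = ±2.020
Decision: reject H₀

Answer: t = 2.8062, reject H₀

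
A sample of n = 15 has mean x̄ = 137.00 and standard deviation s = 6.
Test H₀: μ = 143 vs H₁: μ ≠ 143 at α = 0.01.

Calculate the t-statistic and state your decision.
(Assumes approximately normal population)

Answer: t = -3.8730, reject H₀

Derivation:
df = n - 1 = 14
SE = s/√n = 6/√15 = 1.5492
t = (x̄ - μ₀)/SE = (137.00 - 143)/1.5492 = -3.8730
Critical value: t_{0.005,14} = ±2.977
p-value ≈ 0.0017
Decision: reject H₀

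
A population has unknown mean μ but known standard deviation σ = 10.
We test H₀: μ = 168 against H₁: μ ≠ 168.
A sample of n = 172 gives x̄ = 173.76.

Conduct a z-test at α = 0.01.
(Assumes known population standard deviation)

Standard error: SE = σ/√n = 10/√172 = 0.7625
z-statistic: z = (x̄ - μ₀)/SE = (173.76 - 168)/0.7625 = 7.5541
Critical value: ±2.576
p-value < 0.0001
Decision: reject H₀

Answer: z = 7.5541, reject H₀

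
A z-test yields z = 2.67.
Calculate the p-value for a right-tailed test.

For z = 2.67:
p = P(Z > 2.67) = 1 - Φ(2.67) = 0.0038

Answer: p-value ≈ 0.0038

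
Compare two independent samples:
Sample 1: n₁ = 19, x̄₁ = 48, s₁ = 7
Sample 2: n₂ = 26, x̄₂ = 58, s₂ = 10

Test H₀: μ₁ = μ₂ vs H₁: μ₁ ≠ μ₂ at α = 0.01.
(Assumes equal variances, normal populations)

Answer: t = -3.7359, reject H₀

Derivation:
Pooled variance: s²_p = [18×7² + 25×10²]/(43) = 78.6512
s_p = 8.8686
SE = s_p×√(1/n₁ + 1/n₂) = 8.8686×√(1/19 + 1/26) = 2.6767
t = (x̄₁ - x̄₂)/SE = (48 - 58)/2.6767 = -3.7359
df = 43, t-critical = ±2.695
Decision: reject H₀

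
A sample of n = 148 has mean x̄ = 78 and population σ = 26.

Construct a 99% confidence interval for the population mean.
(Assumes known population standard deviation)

Confidence level: 99%, α = 0.01
z_0.005 = 2.576
SE = σ/√n = 26/√148 = 2.1372
Margin of error = 2.576 × 2.1372 = 5.5054
CI: x̄ ± margin = 78 ± 5.5054
CI: (72.4946, 83.5054)

Answer: (72.4946, 83.5054)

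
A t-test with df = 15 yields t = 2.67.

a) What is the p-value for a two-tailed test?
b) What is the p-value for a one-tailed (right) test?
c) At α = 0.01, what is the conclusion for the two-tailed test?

Using t-distribution with df = 15:
a) Two-tailed: p = 2×P(T > 2.67) = 0.0175
b) One-tailed: p = P(T > 2.67) = 0.0087
c) 0.0175 ≥ 0.01, fail to reject H₀

Answer: a) 0.0175, b) 0.0087, c) fail to reject H₀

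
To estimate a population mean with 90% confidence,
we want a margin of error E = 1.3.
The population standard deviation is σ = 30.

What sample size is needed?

Answer: n = 1442

Derivation:
z_0.05 = 1.645
n = (z×σ/E)² = (1.645×30/1.3)²
n = 1441.0784
Round up: n = 1442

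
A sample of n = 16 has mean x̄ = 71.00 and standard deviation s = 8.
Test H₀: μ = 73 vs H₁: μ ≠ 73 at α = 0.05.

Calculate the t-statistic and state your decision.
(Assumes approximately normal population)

Answer: t = -1.0000, fail to reject H₀

Derivation:
df = n - 1 = 15
SE = s/√n = 8/√16 = 2.0000
t = (x̄ - μ₀)/SE = (71.00 - 73)/2.0000 = -1.0000
Critical value: t_{0.025,15} = ±2.131
p-value ≈ 0.3332
Decision: fail to reject H₀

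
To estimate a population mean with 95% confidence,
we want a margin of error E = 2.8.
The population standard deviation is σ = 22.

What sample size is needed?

z_0.025 = 1.960
n = (z×σ/E)² = (1.960×22/2.8)²
n = 237.1600
Round up: n = 238

Answer: n = 238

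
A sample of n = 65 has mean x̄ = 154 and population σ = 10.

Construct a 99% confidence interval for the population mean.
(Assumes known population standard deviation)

Confidence level: 99%, α = 0.01
z_0.005 = 2.576
SE = σ/√n = 10/√65 = 1.2403
Margin of error = 2.576 × 1.2403 = 3.1950
CI: x̄ ± margin = 154 ± 3.1950
CI: (150.8050, 157.1950)

Answer: (150.8050, 157.1950)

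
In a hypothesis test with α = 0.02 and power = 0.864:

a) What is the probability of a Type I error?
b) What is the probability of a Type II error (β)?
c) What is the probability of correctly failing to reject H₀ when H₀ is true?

a) Type I error probability = α = 0.02
b) Power = P(reject H₀ | H₁ true) = 1 - β = 0.864, so Type II error probability = β = 1 - Power = 0.136
c) P(fail to reject H₀ | H₀ true) = 1 - α = 0.98

Answer: a) 0.02, b) 0.136, c) 0.98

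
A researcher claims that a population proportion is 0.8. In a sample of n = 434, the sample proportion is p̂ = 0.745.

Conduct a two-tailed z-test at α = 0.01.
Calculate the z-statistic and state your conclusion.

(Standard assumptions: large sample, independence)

Answer: z = -2.8644, reject H₀

Derivation:
H₀: p = 0.8, H₁: p ≠ 0.8
Standard error: SE = √(p₀(1-p₀)/n) = √(0.8×0.2/434) = 0.019201
z-statistic: z = (p̂ - p₀)/SE = (0.745 - 0.8)/0.019201 = -2.8644
Critical value: z_0.005 = ±2.576
p-value = 0.0042
Decision: reject H₀ at α = 0.01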